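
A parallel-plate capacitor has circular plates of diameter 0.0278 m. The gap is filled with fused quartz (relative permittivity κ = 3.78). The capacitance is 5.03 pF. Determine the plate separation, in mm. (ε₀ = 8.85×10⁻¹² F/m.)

d ≈ 4.04 mm

A = π(0.0278/2 m)² = 6.07×10⁻⁴ m².
d = κε₀A/C = 3.78 × 8.85×10⁻¹² × 6.07×10⁻⁴ / 5.03×10⁻¹² = 4.04×10⁻³ m.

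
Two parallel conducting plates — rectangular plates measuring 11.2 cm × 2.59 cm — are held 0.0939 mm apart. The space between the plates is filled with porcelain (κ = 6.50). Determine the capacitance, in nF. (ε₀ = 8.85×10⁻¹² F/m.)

C ≈ 1.78 nF

A = 11.2 × 2.59 cm² = 2.90×10⁻³ m².
C = κε₀A/d = 6.50 × 8.85×10⁻¹² × 2.90×10⁻³ / 9.39×10⁻⁵ = 1.78×10⁻⁹ F.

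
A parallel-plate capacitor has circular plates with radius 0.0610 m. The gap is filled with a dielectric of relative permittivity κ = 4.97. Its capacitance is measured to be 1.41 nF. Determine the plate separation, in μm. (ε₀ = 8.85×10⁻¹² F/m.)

A = π(0.0610 m)² = 1.17×10⁻² m².
d = κε₀A/C = 4.97 × 8.85×10⁻¹² × 1.17×10⁻² / 1.41×10⁻⁹ = 3.65×10⁻⁴ m.

d ≈ 365 μm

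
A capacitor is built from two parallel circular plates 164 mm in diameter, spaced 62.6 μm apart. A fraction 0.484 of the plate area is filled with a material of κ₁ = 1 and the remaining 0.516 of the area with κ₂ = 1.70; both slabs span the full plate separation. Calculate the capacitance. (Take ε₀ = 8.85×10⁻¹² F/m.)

A = π(164/2 mm)² = 2.11×10⁻² m².
Side-by-side slabs ⇒ two capacitors in parallel, each spanning the full gap.
C₁ = κ₁ε₀A₁/d = 1.00 × 8.85×10⁻¹² × 1.02×10⁻² / 6.26×10⁻⁵ = 1.45×10⁻⁹ F.
C₂ = κ₂ε₀A₂/d = 1.70 × 8.85×10⁻¹² × 1.09×10⁻² / 6.26×10⁻⁵ = 2.62×10⁻⁹ F.
C = C₁ + C₂ = 4.07×10⁻⁹ F.

4.07 nF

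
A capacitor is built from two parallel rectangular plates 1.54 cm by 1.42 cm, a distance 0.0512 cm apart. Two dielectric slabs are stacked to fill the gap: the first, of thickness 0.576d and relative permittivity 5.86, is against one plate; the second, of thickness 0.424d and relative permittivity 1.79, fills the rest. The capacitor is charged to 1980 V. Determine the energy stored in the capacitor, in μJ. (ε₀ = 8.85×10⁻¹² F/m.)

A = 1.54 × 1.42 cm² = 2.19×10⁻⁴ m².
Stacked slabs ⇒ two capacitors in series, each with the full plate area.
C₁ = κ₁ε₀A/d₁ = 5.86 × 8.85×10⁻¹² × 2.19×10⁻⁴ / 2.95×10⁻⁴ = 3.85×10⁻¹¹ F.
C₂ = κ₂ε₀A/d₂ = 1.79 × 8.85×10⁻¹² × 2.19×10⁻⁴ / 2.17×10⁻⁴ = 1.60×10⁻¹¹ F.
C = (1/C₁ + 1/C₂)⁻¹ = 1.13×10⁻¹¹ F.
U = ½CV² = ½ × 1.13×10⁻¹¹ × (1980)² = 2.21×10⁻⁵ J.

U ≈ 22.1 μJ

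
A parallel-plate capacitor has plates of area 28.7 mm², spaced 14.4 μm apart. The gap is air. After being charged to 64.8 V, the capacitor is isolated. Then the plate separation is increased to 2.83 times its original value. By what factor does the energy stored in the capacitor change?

Isolated ⇒ Q is held fixed.
C₂ = 0.353 C₁ and U = Q²/(2C), so U₂/U₁ = C₁/C₂ = 2.83.

2.83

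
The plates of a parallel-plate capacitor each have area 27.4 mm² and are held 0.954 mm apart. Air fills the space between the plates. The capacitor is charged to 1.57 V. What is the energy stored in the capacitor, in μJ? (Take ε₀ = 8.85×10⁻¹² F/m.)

A = 27.4 mm² = 2.74×10⁻⁵ m².
C = ε₀A/d = 8.85×10⁻¹² × 2.74×10⁻⁵ / 9.54×10⁻⁴ = 2.54×10⁻¹³ F.
U = ½CV² = ½ × 2.54×10⁻¹³ × (1.57)² = 3.13×10⁻¹³ J.

3.13×10⁻⁷ μJ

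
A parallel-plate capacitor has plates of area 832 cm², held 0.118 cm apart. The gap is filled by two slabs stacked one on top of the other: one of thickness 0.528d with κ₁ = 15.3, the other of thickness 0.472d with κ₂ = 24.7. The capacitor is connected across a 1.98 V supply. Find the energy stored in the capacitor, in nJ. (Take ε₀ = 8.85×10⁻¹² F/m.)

U ≈ 22.8 nJ

A = 832 cm² = 8.32×10⁻² m².
Stacked slabs ⇒ two capacitors in series, each with the full plate area.
C₁ = κ₁ε₀A/d₁ = 15.3 × 8.85×10⁻¹² × 8.32×10⁻² / 6.23×10⁻⁴ = 1.81×10⁻⁸ F.
C₂ = κ₂ε₀A/d₂ = 24.7 × 8.85×10⁻¹² × 8.32×10⁻² / 5.57×10⁻⁴ = 3.27×10⁻⁸ F.
C = (1/C₁ + 1/C₂)⁻¹ = 1.16×10⁻⁸ F.
U = ½CV² = ½ × 1.16×10⁻⁸ × (1.98)² = 2.28×10⁻⁸ J.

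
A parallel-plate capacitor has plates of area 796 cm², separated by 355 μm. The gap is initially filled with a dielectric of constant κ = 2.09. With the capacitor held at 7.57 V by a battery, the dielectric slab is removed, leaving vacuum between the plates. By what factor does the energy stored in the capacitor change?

U₂/U₁ ≈ 0.478

Battery connected ⇒ V is held fixed.
C₂ = 0.478 C₁ and U = ½CV², so U₂/U₁ = C₂/C₁ = 0.478.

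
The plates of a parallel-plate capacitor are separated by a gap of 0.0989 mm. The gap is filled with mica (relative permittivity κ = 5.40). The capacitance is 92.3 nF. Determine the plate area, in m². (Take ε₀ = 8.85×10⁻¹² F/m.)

0.191 m²

A = Cd/(κε₀) = 9.23×10⁻⁸ × 9.89×10⁻⁵ / (5.40 × 8.85×10⁻¹²) = 0.191 m².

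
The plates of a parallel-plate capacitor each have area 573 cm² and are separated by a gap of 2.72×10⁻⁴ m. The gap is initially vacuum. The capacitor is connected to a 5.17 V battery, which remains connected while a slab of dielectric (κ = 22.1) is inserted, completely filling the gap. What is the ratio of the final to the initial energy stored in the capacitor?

U₂/U₁ ≈ 22.1

Battery connected ⇒ V is held fixed.
C₂ = 22.1 C₁ and U = ½CV², so U₂/U₁ = C₂/C₁ = 22.1.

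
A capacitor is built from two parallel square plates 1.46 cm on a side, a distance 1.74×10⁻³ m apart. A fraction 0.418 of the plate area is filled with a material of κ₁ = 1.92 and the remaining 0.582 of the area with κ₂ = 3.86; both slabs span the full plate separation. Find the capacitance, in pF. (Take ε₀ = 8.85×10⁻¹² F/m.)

3.31 pF

A = (1.46 cm)² = 2.13×10⁻⁴ m².
Side-by-side slabs ⇒ two capacitors in parallel, each spanning the full gap.
C₁ = κ₁ε₀A₁/d = 1.92 × 8.85×10⁻¹² × 8.91×10⁻⁵ / 1.74×10⁻³ = 8.70×10⁻¹³ F.
C₂ = κ₂ε₀A₂/d = 3.86 × 8.85×10⁻¹² × 1.24×10⁻⁴ / 1.74×10⁻³ = 2.44×10⁻¹² F.
C = C₁ + C₂ = 3.31×10⁻¹² F.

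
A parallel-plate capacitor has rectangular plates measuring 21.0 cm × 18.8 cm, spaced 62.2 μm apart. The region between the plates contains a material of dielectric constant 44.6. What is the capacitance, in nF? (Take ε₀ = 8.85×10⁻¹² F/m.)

A = 21.0 × 18.8 cm² = 3.95×10⁻² m².
C = κε₀A/d = 44.6 × 8.85×10⁻¹² × 3.95×10⁻² / 6.22×10⁻⁵ = 2.51×10⁻⁷ F.

C ≈ 251 nF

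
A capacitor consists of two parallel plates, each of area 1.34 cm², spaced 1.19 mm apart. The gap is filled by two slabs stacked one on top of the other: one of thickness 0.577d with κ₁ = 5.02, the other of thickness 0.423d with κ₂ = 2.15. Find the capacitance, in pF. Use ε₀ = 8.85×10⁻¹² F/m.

A = 1.34 cm² = 1.34×10⁻⁴ m².
Stacked slabs ⇒ two capacitors in series, each with the full plate area.
C₁ = κ₁ε₀A/d₁ = 5.02 × 8.85×10⁻¹² × 1.34×10⁻⁴ / 6.87×10⁻⁴ = 8.67×10⁻¹² F.
C₂ = κ₂ε₀A/d₂ = 2.15 × 8.85×10⁻¹² × 1.34×10⁻⁴ / 5.03×10⁻⁴ = 5.07×10⁻¹² F.
C = (1/C₁ + 1/C₂)⁻¹ = 3.20×10⁻¹² F.

3.20 pF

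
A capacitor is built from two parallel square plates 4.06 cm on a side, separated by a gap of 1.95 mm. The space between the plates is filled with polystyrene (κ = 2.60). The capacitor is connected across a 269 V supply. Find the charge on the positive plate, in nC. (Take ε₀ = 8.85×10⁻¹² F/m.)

A = (4.06 cm)² = 1.65×10⁻³ m².
C = κε₀A/d = 2.60 × 8.85×10⁻¹² × 1.65×10⁻³ / 1.95×10⁻³ = 1.95×10⁻¹¹ F.
Q = CV = 1.95×10⁻¹¹ × 269 = 5.23×10⁻⁹ C.

5.23 nC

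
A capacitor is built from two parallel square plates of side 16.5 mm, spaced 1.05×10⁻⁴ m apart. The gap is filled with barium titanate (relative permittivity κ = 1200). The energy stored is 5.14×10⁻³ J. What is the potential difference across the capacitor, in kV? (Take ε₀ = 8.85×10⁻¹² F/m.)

A = (16.5 mm)² = 2.72×10⁻⁴ m².
C = κε₀A/d = 1200 × 8.85×10⁻¹² × 2.72×10⁻⁴ / 1.05×10⁻⁴ = 2.75×10⁻⁸ F.
V = √(2U/C) = √(2 × 5.14×10⁻³ / 2.75×10⁻⁸) = 6.11×10² V.

V ≈ 0.611 kV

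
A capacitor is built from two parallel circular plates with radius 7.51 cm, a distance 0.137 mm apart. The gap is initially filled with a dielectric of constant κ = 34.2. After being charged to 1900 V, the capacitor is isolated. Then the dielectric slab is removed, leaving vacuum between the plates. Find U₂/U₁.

U₂/U₁ ≈ 34.2

Isolated ⇒ Q is held fixed.
C₂ = 0.0292 C₁ and U = Q²/(2C), so U₂/U₁ = C₁/C₂ = 34.2.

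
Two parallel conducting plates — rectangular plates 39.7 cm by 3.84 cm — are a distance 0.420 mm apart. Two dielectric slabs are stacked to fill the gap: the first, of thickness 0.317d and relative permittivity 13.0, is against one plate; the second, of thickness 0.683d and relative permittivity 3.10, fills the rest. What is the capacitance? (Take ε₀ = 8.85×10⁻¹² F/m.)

A = 39.7 × 3.84 cm² = 1.52×10⁻² m².
Stacked slabs ⇒ two capacitors in series, each with the full plate area.
C₁ = κ₁ε₀A/d₁ = 13.0 × 8.85×10⁻¹² × 1.52×10⁻² / 1.33×10⁻⁴ = 1.32×10⁻⁸ F.
C₂ = κ₂ε₀A/d₂ = 3.10 × 8.85×10⁻¹² × 1.52×10⁻² / 2.87×10⁻⁴ = 1.46×10⁻⁹ F.
C = (1/C₁ + 1/C₂)⁻¹ = 1.31×10⁻⁹ F.

1.31 nF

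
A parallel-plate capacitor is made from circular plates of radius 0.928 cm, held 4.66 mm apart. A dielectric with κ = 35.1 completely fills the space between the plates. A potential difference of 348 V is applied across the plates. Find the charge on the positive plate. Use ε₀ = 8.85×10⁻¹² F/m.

6.28 nC

A = π(0.928 cm)² = 2.71×10⁻⁴ m².
C = κε₀A/d = 35.1 × 8.85×10⁻¹² × 2.71×10⁻⁴ / 4.66×10⁻³ = 1.80×10⁻¹¹ F.
Q = CV = 1.80×10⁻¹¹ × 348 = 6.28×10⁻⁹ C.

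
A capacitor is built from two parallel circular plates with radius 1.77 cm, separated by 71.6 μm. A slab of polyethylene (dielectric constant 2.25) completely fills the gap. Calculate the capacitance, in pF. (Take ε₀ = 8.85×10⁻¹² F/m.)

274 pF

A = π(1.77 cm)² = 9.84×10⁻⁴ m².
C = κε₀A/d = 2.25 × 8.85×10⁻¹² × 9.84×10⁻⁴ / 7.16×10⁻⁵ = 2.74×10⁻¹⁰ F.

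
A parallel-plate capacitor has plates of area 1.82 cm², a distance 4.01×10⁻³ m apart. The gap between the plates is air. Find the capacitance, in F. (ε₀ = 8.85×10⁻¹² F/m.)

C ≈ 4.02×10⁻¹³ F

A = 1.82 cm² = 1.82×10⁻⁴ m².
C = ε₀A/d = 8.85×10⁻¹² × 1.82×10⁻⁴ / 4.01×10⁻³ = 4.02×10⁻¹³ F.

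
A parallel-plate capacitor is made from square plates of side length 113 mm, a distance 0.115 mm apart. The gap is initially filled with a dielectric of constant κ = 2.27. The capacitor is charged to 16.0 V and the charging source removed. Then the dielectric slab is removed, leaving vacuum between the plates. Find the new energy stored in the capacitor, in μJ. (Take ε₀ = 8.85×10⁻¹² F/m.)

0.648 μJ

A = (113 mm)² = 1.28×10⁻² m².
Initially C₁ = κε₀A/d = 2.27 × 8.85×10⁻¹² × 1.28×10⁻² / 1.15×10⁻⁴ = 2.23×10⁻⁹ F.
U₁ = 2.86×10⁻⁷ J.
Isolated ⇒ Q is held fixed. C₂ = 0.441 C₁ and U = Q²/(2C), so U₂/U₁ = C₁/C₂ = 2.27.
U₂ = 2.27 × 2.86×10⁻⁷ = 6.48×10⁻⁷ J.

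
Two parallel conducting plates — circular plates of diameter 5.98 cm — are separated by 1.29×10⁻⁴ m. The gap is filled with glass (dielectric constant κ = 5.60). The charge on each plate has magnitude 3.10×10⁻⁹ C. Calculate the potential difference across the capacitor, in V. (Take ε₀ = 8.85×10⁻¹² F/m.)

A = π(5.98/2 cm)² = 2.81×10⁻³ m².
C = κε₀A/d = 5.60 × 8.85×10⁻¹² × 2.81×10⁻³ / 1.29×10⁻⁴ = 1.08×10⁻⁹ F.
V = Q/C = 3.10×10⁻⁹ / 1.08×10⁻⁹ = 2.87 V.

2.87 V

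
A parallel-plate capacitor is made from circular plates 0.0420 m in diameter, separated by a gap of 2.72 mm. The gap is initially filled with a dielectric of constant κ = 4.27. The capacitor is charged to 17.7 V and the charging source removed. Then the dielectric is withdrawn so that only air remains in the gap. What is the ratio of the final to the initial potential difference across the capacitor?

4.27

Isolated ⇒ Q is held fixed.
C₂ = 0.234 C₁ and V = Q/C, so V₂/V₁ = C₁/C₂ = 4.27.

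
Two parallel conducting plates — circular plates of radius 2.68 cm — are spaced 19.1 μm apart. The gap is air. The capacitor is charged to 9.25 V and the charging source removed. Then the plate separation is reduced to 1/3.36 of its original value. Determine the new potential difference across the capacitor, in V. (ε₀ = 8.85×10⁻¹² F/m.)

A = π(2.68 cm)² = 2.26×10⁻³ m².
Initially C₁ = ε₀A/d = 8.85×10⁻¹² × 2.26×10⁻³ / 1.91×10⁻⁵ = 1.05×10⁻⁹ F.
V₁ = 9.25 V.
Isolated ⇒ Q is held fixed. C₂ = 3.36 C₁ and V = Q/C, so V₂/V₁ = C₁/C₂ = 0.298.
V₂ = 0.298 × 9.25 = 2.75 V.

V ≈ 2.75 V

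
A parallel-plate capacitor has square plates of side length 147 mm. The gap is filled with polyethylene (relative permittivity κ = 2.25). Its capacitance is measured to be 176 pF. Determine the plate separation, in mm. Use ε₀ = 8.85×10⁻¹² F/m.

A = (147 mm)² = 2.16×10⁻² m².
d = κε₀A/C = 2.25 × 8.85×10⁻¹² × 2.16×10⁻² / 1.76×10⁻¹⁰ = 2.44×10⁻³ m.

2.44 mm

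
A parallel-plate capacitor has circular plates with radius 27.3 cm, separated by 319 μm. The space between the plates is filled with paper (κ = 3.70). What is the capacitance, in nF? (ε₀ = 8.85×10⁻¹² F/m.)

24.0 nF

A = π(27.3 cm)² = 0.234 m².
C = κε₀A/d = 3.70 × 8.85×10⁻¹² × 0.234 / 3.19×10⁻⁴ = 2.40×10⁻⁸ F.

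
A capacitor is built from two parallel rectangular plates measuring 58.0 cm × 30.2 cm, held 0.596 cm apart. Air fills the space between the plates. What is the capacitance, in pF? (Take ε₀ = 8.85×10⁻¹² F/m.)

260 pF

A = 58.0 × 30.2 cm² = 0.175 m².
C = ε₀A/d = 8.85×10⁻¹² × 0.175 / 5.96×10⁻³ = 2.60×10⁻¹⁰ F.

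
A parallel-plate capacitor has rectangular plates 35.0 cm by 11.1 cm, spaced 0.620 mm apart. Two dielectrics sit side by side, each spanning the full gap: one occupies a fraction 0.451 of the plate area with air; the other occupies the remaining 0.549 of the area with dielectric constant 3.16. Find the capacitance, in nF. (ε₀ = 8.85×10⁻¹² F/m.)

1.21 nF

A = 35.0 × 11.1 cm² = 3.89×10⁻² m².
Side-by-side slabs ⇒ two capacitors in parallel, each spanning the full gap.
C₁ = κ₁ε₀A₁/d = 1.00 × 8.85×10⁻¹² × 1.75×10⁻² / 6.20×10⁻⁴ = 2.50×10⁻¹⁰ F.
C₂ = κ₂ε₀A₂/d = 3.16 × 8.85×10⁻¹² × 2.13×10⁻² / 6.20×10⁻⁴ = 9.62×10⁻¹⁰ F.
C = C₁ + C₂ = 1.21×10⁻⁹ F.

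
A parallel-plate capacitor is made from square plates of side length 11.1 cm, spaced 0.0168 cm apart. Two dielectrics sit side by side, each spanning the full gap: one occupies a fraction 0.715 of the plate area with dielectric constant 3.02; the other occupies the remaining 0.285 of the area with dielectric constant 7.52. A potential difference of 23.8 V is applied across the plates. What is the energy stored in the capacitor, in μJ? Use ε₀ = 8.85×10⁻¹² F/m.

A = (11.1 cm)² = 1.23×10⁻² m².
Side-by-side slabs ⇒ two capacitors in parallel, each spanning the full gap.
C₁ = κ₁ε₀A₁/d = 3.02 × 8.85×10⁻¹² × 8.81×10⁻³ / 1.68×10⁻⁴ = 1.40×10⁻⁹ F.
C₂ = κ₂ε₀A₂/d = 7.52 × 8.85×10⁻¹² × 3.51×10⁻³ / 1.68×10⁻⁴ = 1.39×10⁻⁹ F.
C = C₁ + C₂ = 2.79×10⁻⁹ F.
U = ½CV² = ½ × 2.79×10⁻⁹ × (23.8)² = 7.91×10⁻⁷ J.

0.791 μJ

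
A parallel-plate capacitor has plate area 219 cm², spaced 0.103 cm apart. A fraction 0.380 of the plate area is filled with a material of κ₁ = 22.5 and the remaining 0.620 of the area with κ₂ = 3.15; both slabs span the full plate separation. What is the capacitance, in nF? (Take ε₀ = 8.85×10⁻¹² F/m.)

A = 219 cm² = 2.19×10⁻² m².
Side-by-side slabs ⇒ two capacitors in parallel, each spanning the full gap.
C₁ = κ₁ε₀A₁/d = 22.5 × 8.85×10⁻¹² × 8.32×10⁻³ / 1.03×10⁻³ = 1.61×10⁻⁹ F.
C₂ = κ₂ε₀A₂/d = 3.15 × 8.85×10⁻¹² × 1.36×10⁻² / 1.03×10⁻³ = 3.67×10⁻¹⁰ F.
C = C₁ + C₂ = 1.98×10⁻⁹ F.

1.98 nF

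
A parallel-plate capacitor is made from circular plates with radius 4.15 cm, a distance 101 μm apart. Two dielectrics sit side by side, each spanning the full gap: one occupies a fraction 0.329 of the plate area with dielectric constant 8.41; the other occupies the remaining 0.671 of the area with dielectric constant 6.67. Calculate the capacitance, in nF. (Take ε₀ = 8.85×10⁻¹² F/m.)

C ≈ 3.43 nF

A = π(4.15 cm)² = 5.41×10⁻³ m².
Side-by-side slabs ⇒ two capacitors in parallel, each spanning the full gap.
C₁ = κ₁ε₀A₁/d = 8.41 × 8.85×10⁻¹² × 1.78×10⁻³ / 1.01×10⁻⁴ = 1.31×10⁻⁹ F.
C₂ = κ₂ε₀A₂/d = 6.67 × 8.85×10⁻¹² × 3.63×10⁻³ / 1.01×10⁻⁴ = 2.12×10⁻⁹ F.
C = C₁ + C₂ = 3.43×10⁻⁹ F.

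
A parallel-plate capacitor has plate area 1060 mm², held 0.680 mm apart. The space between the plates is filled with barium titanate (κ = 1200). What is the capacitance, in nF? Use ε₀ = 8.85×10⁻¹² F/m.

16.6 nF

A = 1060 mm² = 1.06×10⁻³ m².
C = κε₀A/d = 1200 × 8.85×10⁻¹² × 1.06×10⁻³ / 6.80×10⁻⁴ = 1.66×10⁻⁸ F.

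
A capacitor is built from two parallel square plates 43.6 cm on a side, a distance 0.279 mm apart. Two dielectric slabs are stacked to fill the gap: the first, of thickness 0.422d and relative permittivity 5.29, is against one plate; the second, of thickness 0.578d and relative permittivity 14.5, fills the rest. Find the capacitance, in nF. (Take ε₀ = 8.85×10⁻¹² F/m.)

50.4 nF

A = (43.6 cm)² = 0.190 m².
Stacked slabs ⇒ two capacitors in series, each with the full plate area.
C₁ = κ₁ε₀A/d₁ = 5.29 × 8.85×10⁻¹² × 0.190 / 1.18×10⁻⁴ = 7.56×10⁻⁸ F.
C₂ = κ₂ε₀A/d₂ = 14.5 × 8.85×10⁻¹² × 0.190 / 1.61×10⁻⁴ = 1.51×10⁻⁷ F.
C = (1/C₁ + 1/C₂)⁻¹ = 5.04×10⁻⁸ F.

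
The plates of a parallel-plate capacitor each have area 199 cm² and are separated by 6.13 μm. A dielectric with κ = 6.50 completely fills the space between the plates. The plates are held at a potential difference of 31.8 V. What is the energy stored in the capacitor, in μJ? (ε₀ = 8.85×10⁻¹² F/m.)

U ≈ 94.4 μJ

A = 199 cm² = 1.99×10⁻² m².
C = κε₀A/d = 6.50 × 8.85×10⁻¹² × 1.99×10⁻² / 6.13×10⁻⁶ = 1.87×10⁻⁷ F.
U = ½CV² = ½ × 1.87×10⁻⁷ × (31.8)² = 9.44×10⁻⁵ J.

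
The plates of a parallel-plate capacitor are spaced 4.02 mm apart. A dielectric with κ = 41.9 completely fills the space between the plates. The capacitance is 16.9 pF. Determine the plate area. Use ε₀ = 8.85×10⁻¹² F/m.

A ≈ 1.83 cm²

A = Cd/(κε₀) = 1.69×10⁻¹¹ × 4.02×10⁻³ / (41.9 × 8.85×10⁻¹²) = 1.83×10⁻⁴ m².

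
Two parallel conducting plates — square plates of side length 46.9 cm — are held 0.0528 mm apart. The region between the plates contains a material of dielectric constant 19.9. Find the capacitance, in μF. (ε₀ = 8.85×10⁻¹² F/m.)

A = (46.9 cm)² = 0.220 m².
C = κε₀A/d = 19.9 × 8.85×10⁻¹² × 0.220 / 5.28×10⁻⁵ = 7.34×10⁻⁷ F.

0.734 μF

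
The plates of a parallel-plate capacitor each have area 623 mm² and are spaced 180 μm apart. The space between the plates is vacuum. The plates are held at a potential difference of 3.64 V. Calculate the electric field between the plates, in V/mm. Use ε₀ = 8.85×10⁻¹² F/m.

E ≈ 20.2 V/mm

E = V/d = 3.64 / 1.80×10⁻⁴ = 2.02×10⁴ V/m.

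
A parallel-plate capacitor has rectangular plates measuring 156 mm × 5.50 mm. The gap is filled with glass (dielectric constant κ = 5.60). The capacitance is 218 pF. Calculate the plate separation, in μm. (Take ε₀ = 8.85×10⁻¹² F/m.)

d ≈ 195 μm

A = 156 × 5.50 mm² = 8.58×10⁻⁴ m².
d = κε₀A/C = 5.60 × 8.85×10⁻¹² × 8.58×10⁻⁴ / 2.18×10⁻¹⁰ = 1.95×10⁻⁴ m.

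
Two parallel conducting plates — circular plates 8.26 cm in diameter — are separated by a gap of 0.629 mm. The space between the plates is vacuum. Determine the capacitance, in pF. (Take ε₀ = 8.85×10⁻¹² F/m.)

75.4 pF

A = π(8.26/2 cm)² = 5.36×10⁻³ m².
C = ε₀A/d = 8.85×10⁻¹² × 5.36×10⁻³ / 6.29×10⁻⁴ = 7.54×10⁻¹¹ F.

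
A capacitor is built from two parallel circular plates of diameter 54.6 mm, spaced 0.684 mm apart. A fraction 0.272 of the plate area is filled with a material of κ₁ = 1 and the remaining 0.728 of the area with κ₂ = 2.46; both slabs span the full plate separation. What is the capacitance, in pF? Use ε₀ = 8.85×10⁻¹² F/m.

62.5 pF

A = π(54.6/2 mm)² = 2.34×10⁻³ m².
Side-by-side slabs ⇒ two capacitors in parallel, each spanning the full gap.
C₁ = κ₁ε₀A₁/d = 1.00 × 8.85×10⁻¹² × 6.37×10⁻⁴ / 6.84×10⁻⁴ = 8.24×10⁻¹² F.
C₂ = κ₂ε₀A₂/d = 2.46 × 8.85×10⁻¹² × 1.70×10⁻³ / 6.84×10⁻⁴ = 5.43×10⁻¹¹ F.
C = C₁ + C₂ = 6.25×10⁻¹¹ F.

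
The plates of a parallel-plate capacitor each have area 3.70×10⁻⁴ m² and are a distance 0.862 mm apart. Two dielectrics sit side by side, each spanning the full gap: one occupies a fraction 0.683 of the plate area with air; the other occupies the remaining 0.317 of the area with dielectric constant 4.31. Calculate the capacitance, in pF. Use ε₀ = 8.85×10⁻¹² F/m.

C ≈ 7.78 pF

Side-by-side slabs ⇒ two capacitors in parallel, each spanning the full gap.
C₁ = κ₁ε₀A₁/d = 1.00 × 8.85×10⁻¹² × 2.53×10⁻⁴ / 8.62×10⁻⁴ = 2.59×10⁻¹² F.
C₂ = κ₂ε₀A₂/d = 4.31 × 8.85×10⁻¹² × 1.17×10⁻⁴ / 8.62×10⁻⁴ = 5.19×10⁻¹² F.
C = C₁ + C₂ = 7.78×10⁻¹² F.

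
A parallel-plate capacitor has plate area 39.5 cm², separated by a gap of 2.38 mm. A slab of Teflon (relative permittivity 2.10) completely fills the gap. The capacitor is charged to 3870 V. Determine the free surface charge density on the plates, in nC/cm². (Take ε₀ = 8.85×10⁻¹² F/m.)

A = 39.5 cm² = 3.95×10⁻³ m².
C = κε₀A/d = 2.10 × 8.85×10⁻¹² × 3.95×10⁻³ / 2.38×10⁻³ = 3.08×10⁻¹¹ F.
σ = Q/A = CV/A = 3.08×10⁻¹¹ × 3870 / 3.95×10⁻³ = 3.02×10⁻⁵ C/m².

3.02 nC/cm²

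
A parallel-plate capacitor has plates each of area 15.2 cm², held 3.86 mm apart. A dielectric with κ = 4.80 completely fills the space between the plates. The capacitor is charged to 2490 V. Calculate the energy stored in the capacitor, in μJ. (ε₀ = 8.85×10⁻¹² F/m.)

A = 15.2 cm² = 1.52×10⁻³ m².
C = κε₀A/d = 4.80 × 8.85×10⁻¹² × 1.52×10⁻³ / 3.86×10⁻³ = 1.67×10⁻¹¹ F.
U = ½CV² = ½ × 1.67×10⁻¹¹ × (2490)² = 5.19×10⁻⁵ J.

51.9 μJ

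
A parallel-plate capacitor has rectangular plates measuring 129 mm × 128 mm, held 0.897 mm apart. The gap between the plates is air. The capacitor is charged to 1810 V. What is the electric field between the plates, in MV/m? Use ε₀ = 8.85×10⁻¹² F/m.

E = V/d = 1810 / 8.97×10⁻⁴ = 2.02×10⁶ V/m.

E ≈ 2.02 MV/m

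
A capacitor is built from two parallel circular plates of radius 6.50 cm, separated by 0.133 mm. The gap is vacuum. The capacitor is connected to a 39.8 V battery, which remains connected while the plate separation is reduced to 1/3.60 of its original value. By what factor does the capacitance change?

3.60

C = ε₀A/d scales as 1/d, so C₂/C₁ = d₁/d₂ = 3.60.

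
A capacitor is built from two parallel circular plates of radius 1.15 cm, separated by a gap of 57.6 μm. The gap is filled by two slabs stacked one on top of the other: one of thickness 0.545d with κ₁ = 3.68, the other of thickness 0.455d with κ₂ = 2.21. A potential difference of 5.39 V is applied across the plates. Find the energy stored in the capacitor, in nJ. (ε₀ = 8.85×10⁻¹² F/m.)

A = π(1.15 cm)² = 4.15×10⁻⁴ m².
Stacked slabs ⇒ two capacitors in series, each with the full plate area.
C₁ = κ₁ε₀A/d₁ = 3.68 × 8.85×10⁻¹² × 4.15×10⁻⁴ / 3.14×10⁻⁵ = 4.31×10⁻¹⁰ F.
C₂ = κ₂ε₀A/d₂ = 2.21 × 8.85×10⁻¹² × 4.15×10⁻⁴ / 2.62×10⁻⁵ = 3.10×10⁻¹⁰ F.
C = (1/C₁ + 1/C₂)⁻¹ = 1.80×10⁻¹⁰ F.
U = ½CV² = ½ × 1.80×10⁻¹⁰ × (5.39)² = 2.62×10⁻⁹ J.

2.62 nJ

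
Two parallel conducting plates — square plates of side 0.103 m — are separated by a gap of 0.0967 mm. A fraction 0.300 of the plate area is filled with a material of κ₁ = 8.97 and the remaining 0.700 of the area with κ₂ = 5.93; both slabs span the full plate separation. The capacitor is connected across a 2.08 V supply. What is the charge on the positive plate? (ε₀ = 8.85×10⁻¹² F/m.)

13.8 nC

A = (0.103 m)² = 1.06×10⁻² m².
Side-by-side slabs ⇒ two capacitors in parallel, each spanning the full gap.
C₁ = κ₁ε₀A₁/d = 8.97 × 8.85×10⁻¹² × 3.18×10⁻³ / 9.67×10⁻⁵ = 2.61×10⁻⁹ F.
C₂ = κ₂ε₀A₂/d = 5.93 × 8.85×10⁻¹² × 7.43×10⁻³ / 9.67×10⁻⁵ = 4.03×10⁻⁹ F.
C = C₁ + C₂ = 6.64×10⁻⁹ F.
Q = CV = 6.64×10⁻⁹ × 2.08 = 1.38×10⁻⁸ C.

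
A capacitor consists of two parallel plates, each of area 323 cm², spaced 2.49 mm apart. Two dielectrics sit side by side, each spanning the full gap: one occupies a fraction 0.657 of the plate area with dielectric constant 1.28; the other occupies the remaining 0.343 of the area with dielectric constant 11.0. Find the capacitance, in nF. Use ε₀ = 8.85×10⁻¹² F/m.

A = 323 cm² = 3.23×10⁻² m².
Side-by-side slabs ⇒ two capacitors in parallel, each spanning the full gap.
C₁ = κ₁ε₀A₁/d = 1.28 × 8.85×10⁻¹² × 2.12×10⁻² / 2.49×10⁻³ = 9.65×10⁻¹¹ F.
C₂ = κ₂ε₀A₂/d = 11.0 × 8.85×10⁻¹² × 1.11×10⁻² / 2.49×10⁻³ = 4.33×10⁻¹⁰ F.
C = C₁ + C₂ = 5.30×10⁻¹⁰ F.

C ≈ 0.530 nF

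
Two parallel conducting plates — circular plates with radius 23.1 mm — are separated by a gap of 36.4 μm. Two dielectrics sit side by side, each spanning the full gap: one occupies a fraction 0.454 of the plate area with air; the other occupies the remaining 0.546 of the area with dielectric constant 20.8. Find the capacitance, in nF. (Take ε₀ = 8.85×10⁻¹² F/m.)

C ≈ 4.81 nF

A = π(23.1 mm)² = 1.68×10⁻³ m².
Side-by-side slabs ⇒ two capacitors in parallel, each spanning the full gap.
C₁ = κ₁ε₀A₁/d = 1.00 × 8.85×10⁻¹² × 7.61×10⁻⁴ / 3.64×10⁻⁵ = 1.85×10⁻¹⁰ F.
C₂ = κ₂ε₀A₂/d = 20.8 × 8.85×10⁻¹² × 9.15×10⁻⁴ / 3.64×10⁻⁵ = 4.63×10⁻⁹ F.
C = C₁ + C₂ = 4.81×10⁻⁹ F.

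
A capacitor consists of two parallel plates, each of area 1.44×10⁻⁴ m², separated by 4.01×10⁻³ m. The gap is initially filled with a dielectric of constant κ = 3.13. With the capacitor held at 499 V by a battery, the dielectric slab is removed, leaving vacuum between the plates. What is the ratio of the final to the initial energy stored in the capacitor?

U₂/U₁ ≈ 0.319

Battery connected ⇒ V is held fixed.
C₂ = 0.319 C₁ and U = ½CV², so U₂/U₁ = C₂/C₁ = 0.319.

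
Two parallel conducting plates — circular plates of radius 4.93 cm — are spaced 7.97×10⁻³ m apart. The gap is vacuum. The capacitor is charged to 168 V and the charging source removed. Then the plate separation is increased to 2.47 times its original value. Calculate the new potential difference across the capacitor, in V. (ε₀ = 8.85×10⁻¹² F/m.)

A = π(4.93 cm)² = 7.64×10⁻³ m².
Initially C₁ = ε₀A/d = 8.85×10⁻¹² × 7.64×10⁻³ / 7.97×10⁻³ = 8.48×10⁻¹² F.
V₁ = 1.68×10² V.
Isolated ⇒ Q is held fixed. C₂ = 0.405 C₁ and V = Q/C, so V₂/V₁ = C₁/C₂ = 2.47.
V₂ = 2.47 × 1.68×10² = 4.15×10² V.

415 V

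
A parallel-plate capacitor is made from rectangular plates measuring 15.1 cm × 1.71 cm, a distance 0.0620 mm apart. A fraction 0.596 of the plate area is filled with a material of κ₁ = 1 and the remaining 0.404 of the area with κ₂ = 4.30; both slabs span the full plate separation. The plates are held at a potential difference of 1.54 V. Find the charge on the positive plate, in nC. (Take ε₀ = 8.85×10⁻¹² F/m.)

Q ≈ 1.32 nC

A = 15.1 × 1.71 cm² = 2.58×10⁻³ m².
Side-by-side slabs ⇒ two capacitors in parallel, each spanning the full gap.
C₁ = κ₁ε₀A₁/d = 1.00 × 8.85×10⁻¹² × 1.54×10⁻³ / 6.20×10⁻⁵ = 2.20×10⁻¹⁰ F.
C₂ = κ₂ε₀A₂/d = 4.30 × 8.85×10⁻¹² × 1.04×10⁻³ / 6.20×10⁻⁵ = 6.40×10⁻¹⁰ F.
C = C₁ + C₂ = 8.60×10⁻¹⁰ F.
Q = CV = 8.60×10⁻¹⁰ × 1.54 = 1.32×10⁻⁹ C.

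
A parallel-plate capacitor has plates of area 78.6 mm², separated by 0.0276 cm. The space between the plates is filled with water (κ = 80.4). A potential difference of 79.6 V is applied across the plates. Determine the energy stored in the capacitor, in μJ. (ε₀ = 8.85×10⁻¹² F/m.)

0.642 μJ

A = 78.6 mm² = 7.86×10⁻⁵ m².
C = κε₀A/d = 80.4 × 8.85×10⁻¹² × 7.86×10⁻⁵ / 2.76×10⁻⁴ = 2.03×10⁻¹⁰ F.
U = ½CV² = ½ × 2.03×10⁻¹⁰ × (79.6)² = 6.42×10⁻⁷ J.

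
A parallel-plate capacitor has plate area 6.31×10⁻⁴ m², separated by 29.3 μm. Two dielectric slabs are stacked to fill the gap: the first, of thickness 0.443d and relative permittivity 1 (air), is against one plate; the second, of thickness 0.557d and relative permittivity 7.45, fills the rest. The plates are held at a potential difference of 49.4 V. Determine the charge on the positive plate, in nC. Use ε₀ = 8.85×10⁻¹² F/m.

Q ≈ 18.2 nC

Stacked slabs ⇒ two capacitors in series, each with the full plate area.
C₁ = κ₁ε₀A/d₁ = 1.00 × 8.85×10⁻¹² × 6.31×10⁻⁴ / 1.30×10⁻⁵ = 4.30×10⁻¹⁰ F.
C₂ = κ₂ε₀A/d₂ = 7.45 × 8.85×10⁻¹² × 6.31×10⁻⁴ / 1.63×10⁻⁵ = 2.55×10⁻⁹ F.
C = (1/C₁ + 1/C₂)⁻¹ = 3.68×10⁻¹⁰ F.
Q = CV = 3.68×10⁻¹⁰ × 49.4 = 1.82×10⁻⁸ C.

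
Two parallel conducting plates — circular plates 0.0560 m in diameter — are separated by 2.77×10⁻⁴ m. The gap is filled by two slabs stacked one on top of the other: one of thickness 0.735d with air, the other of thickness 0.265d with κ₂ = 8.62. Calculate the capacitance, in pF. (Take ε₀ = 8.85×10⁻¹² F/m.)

C ≈ 103 pF

A = π(0.0560/2 m)² = 2.46×10⁻³ m².
Stacked slabs ⇒ two capacitors in series, each with the full plate area.
C₁ = κ₁ε₀A/d₁ = 1.00 × 8.85×10⁻¹² × 2.46×10⁻³ / 2.04×10⁻⁴ = 1.07×10⁻¹⁰ F.
C₂ = κ₂ε₀A/d₂ = 8.62 × 8.85×10⁻¹² × 2.46×10⁻³ / 7.34×10⁻⁵ = 2.56×10⁻⁹ F.
C = (1/C₁ + 1/C₂)⁻¹ = 1.03×10⁻¹⁰ F.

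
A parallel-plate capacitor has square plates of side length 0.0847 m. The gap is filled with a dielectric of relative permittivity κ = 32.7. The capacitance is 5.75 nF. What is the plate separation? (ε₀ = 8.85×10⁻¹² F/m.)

A = (0.0847 m)² = 7.17×10⁻³ m².
d = κε₀A/C = 32.7 × 8.85×10⁻¹² × 7.17×10⁻³ / 5.75×10⁻⁹ = 3.61×10⁻⁴ m.

361 μm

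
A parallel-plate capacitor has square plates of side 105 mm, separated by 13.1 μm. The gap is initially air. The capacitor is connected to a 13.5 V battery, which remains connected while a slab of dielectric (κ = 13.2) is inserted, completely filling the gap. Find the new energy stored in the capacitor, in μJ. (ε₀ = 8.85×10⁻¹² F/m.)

A = (105 mm)² = 1.10×10⁻² m².
Initially C₁ = ε₀A/d = 8.85×10⁻¹² × 1.10×10⁻² / 1.31×10⁻⁵ = 7.45×10⁻⁹ F.
U₁ = 6.79×10⁻⁷ J.
Battery connected ⇒ V is held fixed. C₂ = 13.2 C₁ and U = ½CV², so U₂/U₁ = C₂/C₁ = 13.2.
U₂ = 13.2 × 6.79×10⁻⁷ = 8.96×10⁻⁶ J.

U ≈ 8.96 μJ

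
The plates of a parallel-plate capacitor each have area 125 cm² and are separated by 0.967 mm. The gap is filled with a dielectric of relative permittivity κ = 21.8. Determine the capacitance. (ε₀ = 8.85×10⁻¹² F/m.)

C ≈ 2.49 nF

A = 125 cm² = 1.25×10⁻² m².
C = κε₀A/d = 21.8 × 8.85×10⁻¹² × 1.25×10⁻² / 9.67×10⁻⁴ = 2.49×10⁻⁹ F.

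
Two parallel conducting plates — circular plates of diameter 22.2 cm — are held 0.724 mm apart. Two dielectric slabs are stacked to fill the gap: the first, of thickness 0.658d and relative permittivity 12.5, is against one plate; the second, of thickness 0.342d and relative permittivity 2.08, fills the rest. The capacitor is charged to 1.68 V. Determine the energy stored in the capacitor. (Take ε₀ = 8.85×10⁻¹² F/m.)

A = π(22.2/2 cm)² = 3.87×10⁻² m².
Stacked slabs ⇒ two capacitors in series, each with the full plate area.
C₁ = κ₁ε₀A/d₁ = 12.5 × 8.85×10⁻¹² × 3.87×10⁻² / 4.76×10⁻⁴ = 8.99×10⁻⁹ F.
C₂ = κ₂ε₀A/d₂ = 2.08 × 8.85×10⁻¹² × 3.87×10⁻² / 2.48×10⁻⁴ = 2.88×10⁻⁹ F.
C = (1/C₁ + 1/C₂)⁻¹ = 2.18×10⁻⁹ F.
U = ½CV² = ½ × 2.18×10⁻⁹ × (1.68)² = 3.08×10⁻⁹ J.

U ≈ 3.08 nJ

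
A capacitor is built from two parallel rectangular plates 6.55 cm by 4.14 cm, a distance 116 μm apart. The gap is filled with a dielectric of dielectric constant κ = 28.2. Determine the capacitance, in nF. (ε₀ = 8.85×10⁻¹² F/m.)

A = 6.55 × 4.14 cm² = 2.71×10⁻³ m².
C = κε₀A/d = 28.2 × 8.85×10⁻¹² × 2.71×10⁻³ / 1.16×10⁻⁴ = 5.83×10⁻⁹ F.

5.83 nF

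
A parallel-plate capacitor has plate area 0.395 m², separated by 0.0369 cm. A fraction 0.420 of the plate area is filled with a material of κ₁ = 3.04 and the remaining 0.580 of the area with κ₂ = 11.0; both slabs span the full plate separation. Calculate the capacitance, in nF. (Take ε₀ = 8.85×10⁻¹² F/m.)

Side-by-side slabs ⇒ two capacitors in parallel, each spanning the full gap.
C₁ = κ₁ε₀A₁/d = 3.04 × 8.85×10⁻¹² × 0.166 / 3.69×10⁻⁴ = 1.21×10⁻⁸ F.
C₂ = κ₂ε₀A₂/d = 11.0 × 8.85×10⁻¹² × 0.229 / 3.69×10⁻⁴ = 6.04×10⁻⁸ F.
C = C₁ + C₂ = 7.25×10⁻⁸ F.

72.5 nF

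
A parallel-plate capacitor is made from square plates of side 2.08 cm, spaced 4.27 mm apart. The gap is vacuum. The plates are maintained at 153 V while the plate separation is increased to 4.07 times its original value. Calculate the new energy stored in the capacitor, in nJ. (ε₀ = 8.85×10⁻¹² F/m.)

A = (2.08 cm)² = 4.33×10⁻⁴ m².
Initially C₁ = ε₀A/d = 8.85×10⁻¹² × 4.33×10⁻⁴ / 4.27×10⁻³ = 8.97×10⁻¹³ F.
U₁ = 1.05×10⁻⁸ J.
Battery connected ⇒ V is held fixed. C₂ = 0.246 C₁ and U = ½CV², so U₂/U₁ = C₂/C₁ = 0.246.
U₂ = 0.246 × 1.05×10⁻⁸ = 2.58×10⁻⁹ J.

U ≈ 2.58 nJ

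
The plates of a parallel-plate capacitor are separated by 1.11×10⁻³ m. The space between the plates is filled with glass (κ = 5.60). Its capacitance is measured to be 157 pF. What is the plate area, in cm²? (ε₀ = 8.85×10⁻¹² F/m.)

A = Cd/(κε₀) = 1.57×10⁻¹⁰ × 1.11×10⁻³ / (5.60 × 8.85×10⁻¹²) = 3.52×10⁻³ m².

A ≈ 35.2 cm²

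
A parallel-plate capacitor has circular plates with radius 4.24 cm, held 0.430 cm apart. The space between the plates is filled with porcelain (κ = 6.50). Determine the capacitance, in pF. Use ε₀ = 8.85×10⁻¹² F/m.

C ≈ 75.6 pF

A = π(4.24 cm)² = 5.65×10⁻³ m².
C = κε₀A/d = 6.50 × 8.85×10⁻¹² × 5.65×10⁻³ / 4.30×10⁻³ = 7.56×10⁻¹¹ F.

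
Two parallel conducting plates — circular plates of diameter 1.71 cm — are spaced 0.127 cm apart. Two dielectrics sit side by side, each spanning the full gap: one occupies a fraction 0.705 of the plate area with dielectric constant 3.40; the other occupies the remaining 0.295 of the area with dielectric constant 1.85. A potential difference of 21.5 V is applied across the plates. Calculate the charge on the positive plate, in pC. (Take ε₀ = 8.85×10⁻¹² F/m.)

A = π(1.71/2 cm)² = 2.30×10⁻⁴ m².
Side-by-side slabs ⇒ two capacitors in parallel, each spanning the full gap.
C₁ = κ₁ε₀A₁/d = 3.40 × 8.85×10⁻¹² × 1.62×10⁻⁴ / 1.27×10⁻³ = 3.84×10⁻¹² F.
C₂ = κ₂ε₀A₂/d = 1.85 × 8.85×10⁻¹² × 6.77×10⁻⁵ / 1.27×10⁻³ = 8.73×10⁻¹³ F.
C = C₁ + C₂ = 4.71×10⁻¹² F.
Q = CV = 4.71×10⁻¹² × 21.5 = 1.01×10⁻¹⁰ C.

Q ≈ 101 pC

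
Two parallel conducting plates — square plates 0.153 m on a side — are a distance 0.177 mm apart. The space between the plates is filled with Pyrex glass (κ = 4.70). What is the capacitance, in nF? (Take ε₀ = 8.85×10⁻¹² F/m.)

C ≈ 5.50 nF

A = (0.153 m)² = 2.34×10⁻² m².
C = κε₀A/d = 4.70 × 8.85×10⁻¹² × 2.34×10⁻² / 1.77×10⁻⁴ = 5.50×10⁻⁹ F.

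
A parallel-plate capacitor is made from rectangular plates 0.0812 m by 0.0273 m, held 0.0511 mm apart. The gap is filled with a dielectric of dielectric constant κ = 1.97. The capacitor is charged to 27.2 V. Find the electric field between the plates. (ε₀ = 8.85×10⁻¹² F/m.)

E = V/d = 27.2 / 5.11×10⁻⁵ = 5.32×10⁵ V/m.

E ≈ 0.532 MV/m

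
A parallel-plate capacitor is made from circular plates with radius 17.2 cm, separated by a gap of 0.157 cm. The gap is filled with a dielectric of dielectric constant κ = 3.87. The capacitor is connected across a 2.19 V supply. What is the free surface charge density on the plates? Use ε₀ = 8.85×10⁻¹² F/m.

σ ≈ 47.8 nC/m²

A = π(17.2 cm)² = 9.29×10⁻² m².
C = κε₀A/d = 3.87 × 8.85×10⁻¹² × 9.29×10⁻² / 1.57×10⁻³ = 2.03×10⁻⁹ F.
σ = Q/A = CV/A = 2.03×10⁻⁹ × 2.19 / 9.29×10⁻² = 4.78×10⁻⁸ C/m².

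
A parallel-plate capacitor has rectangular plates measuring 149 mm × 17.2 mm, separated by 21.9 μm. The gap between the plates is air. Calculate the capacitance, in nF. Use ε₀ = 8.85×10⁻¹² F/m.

A = 149 × 17.2 mm² = 2.56×10⁻³ m².
C = ε₀A/d = 8.85×10⁻¹² × 2.56×10⁻³ / 2.19×10⁻⁵ = 1.04×10⁻⁹ F.

1.04 nF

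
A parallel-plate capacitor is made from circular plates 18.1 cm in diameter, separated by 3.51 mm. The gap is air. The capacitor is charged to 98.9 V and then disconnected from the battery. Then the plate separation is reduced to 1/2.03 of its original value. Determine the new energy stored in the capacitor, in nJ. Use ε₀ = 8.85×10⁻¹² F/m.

A = π(18.1/2 cm)² = 2.57×10⁻² m².
Initially C₁ = ε₀A/d = 8.85×10⁻¹² × 2.57×10⁻² / 3.51×10⁻³ = 6.49×10⁻¹¹ F.
U₁ = 3.17×10⁻⁷ J.
Isolated ⇒ Q is held fixed. C₂ = 2.03 C₁ and U = Q²/(2C), so U₂/U₁ = C₁/C₂ = 0.493.
U₂ = 0.493 × 3.17×10⁻⁷ = 1.56×10⁻⁷ J.

156 nJ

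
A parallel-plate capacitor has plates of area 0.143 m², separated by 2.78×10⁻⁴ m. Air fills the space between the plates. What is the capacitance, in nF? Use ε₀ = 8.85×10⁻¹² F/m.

C ≈ 4.55 nF

C = ε₀A/d = 8.85×10⁻¹² × 0.143 / 2.78×10⁻⁴ = 4.55×10⁻⁹ F.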